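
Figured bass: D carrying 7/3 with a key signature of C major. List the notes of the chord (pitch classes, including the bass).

The written figures 7/3 are shorthand for 7/5/3: the 5 is implied.
A third above D in this key is F.
A fifth above D in this key is A.
A seventh above D in this key is C.
Together with the bass D, this spells D minor seventh in root position.

D, F, A, C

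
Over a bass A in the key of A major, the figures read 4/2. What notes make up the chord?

The written figures 4/2 are shorthand for 6/4/2: the 6 is implied.
A second above A in this key is B.
A fourth above A in this key is D.
A sixth above A in this key is F#.
Together with the bass A, this spells B minor seventh in third inversion.

A, B, D, F#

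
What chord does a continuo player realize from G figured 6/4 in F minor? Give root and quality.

The figures 6/4 indicate a triad in second inversion.
In second inversion the root lies a fourth above the bass: a fourth above G in F minor is C.
The chord tones are G, C, Eb, giving C minor.

C minor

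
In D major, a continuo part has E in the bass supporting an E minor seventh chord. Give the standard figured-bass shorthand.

7

E is the root of E minor seventh, so the chord is in root position.
A seventh chord in root position is figured 7/5/3, conventionally abbreviated 7.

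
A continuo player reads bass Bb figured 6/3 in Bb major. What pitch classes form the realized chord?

A third above Bb in this key is D.
A sixth above Bb in this key is G.
Together with the bass Bb, this spells G minor in first inversion.

Bb, D, G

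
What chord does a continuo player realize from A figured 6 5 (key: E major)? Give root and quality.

F# minor seventh

The figures 6 5 indicate a seventh chord in first inversion.
In first inversion the root lies a sixth above the bass: a sixth above A in E major is F#.
The chord tones are A, C#, E, F#, giving F# minor seventh.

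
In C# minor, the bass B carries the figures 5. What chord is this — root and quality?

The figures 5 indicate a triad in root position.
In root position the bass is the root, so the root is B.
The chord tones are B, D#, F#, giving B major.

B major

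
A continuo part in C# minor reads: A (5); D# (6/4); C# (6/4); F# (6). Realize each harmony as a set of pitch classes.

A (5/3): A, C#, E.
D# (6/4): D#, G#, B.
C# (6/4): C#, F#, A.
F# (6/3): F#, A, D#.

A, C#, E | D#, G#, B | C#, F#, A | F#, A, D#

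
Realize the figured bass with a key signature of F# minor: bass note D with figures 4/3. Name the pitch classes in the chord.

The written figures 4/3 are shorthand for 6/4/3: the 6 is implied.
A third above D in this key is F#.
A fourth above D in this key is G#.
A sixth above D in this key is B.
Together with the bass D, this spells G# half-diminished seventh in second inversion.

D, F#, G#, B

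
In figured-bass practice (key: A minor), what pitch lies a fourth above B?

Counting 3 letter steps above B lands on E; in A minor, that letter is E.

E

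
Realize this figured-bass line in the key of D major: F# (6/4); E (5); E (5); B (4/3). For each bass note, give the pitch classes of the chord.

F# (6/4): F#, B, D.
E (5/3): E, G, B.
E (5/3): E, G, B.
B (6/4/3): B, D, E, G.

F#, B, D | E, G, B | E, G, B | B, D, E, G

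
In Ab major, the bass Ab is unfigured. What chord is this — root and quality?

An unfigured bass indicates a triad in root position.
In root position the bass is the root, so the root is Ab.
The chord tones are Ab, C, Eb, giving Ab major.

Ab major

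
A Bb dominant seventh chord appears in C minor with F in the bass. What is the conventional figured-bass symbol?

4/3

F is the fifth of Bb dominant seventh, so the chord is in second inversion.
A seventh chord in second inversion is figured 6/4/3, conventionally abbreviated 4/3.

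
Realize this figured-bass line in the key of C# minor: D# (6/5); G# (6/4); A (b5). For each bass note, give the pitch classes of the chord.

D# (6/5/3): D#, F#, A, B.
G# (6/4): G#, C#, E.
A (b5/3): A, C#, Eb.

D#, F#, A, B | G#, C#, E | A, C#, Eb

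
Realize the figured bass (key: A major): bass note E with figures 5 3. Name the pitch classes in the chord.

E, G#, B

A third above E in this key is G#.
A fifth above E in this key is B.
Together with the bass E, this spells E major in root position.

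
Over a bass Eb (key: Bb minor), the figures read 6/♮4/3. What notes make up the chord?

A third above Eb in this key is Gb.
A fourth above Eb in this key is Ab, made natural (A) by the ♮ figure.
A sixth above Eb in this key is C.
Together with the bass Eb, this spells A diminished seventh in second inversion.

Eb, Gb, A, C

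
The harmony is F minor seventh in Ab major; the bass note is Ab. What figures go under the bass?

6/5

Ab is the third of F minor seventh, so the chord is in first inversion.
A seventh chord in first inversion is figured 6/5/3, conventionally abbreviated 6/5.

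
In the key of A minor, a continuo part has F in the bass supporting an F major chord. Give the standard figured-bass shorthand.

F is the root of F major, so the chord is in root position.
A triad in root position is figured 5/3, conventionally abbreviated (no figures — root-position triad).

no figures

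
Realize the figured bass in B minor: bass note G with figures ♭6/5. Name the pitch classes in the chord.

The written figures ♭6/5 are shorthand for 6/5/3: the 3 is implied.
A third above G in this key is B.
A fifth above G in this key is D.
A sixth above G in this key is E, lowered to Eb by the flat.
Together with the bass G, this spells Eb augmented major seventh in first inversion.

G, B, D, Eb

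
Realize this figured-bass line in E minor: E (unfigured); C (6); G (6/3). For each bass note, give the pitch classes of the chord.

E (5/3): E, G, B.
C (6/3): C, E, A.
G (6/3): G, B, E.

E, G, B | C, E, A | G, B, E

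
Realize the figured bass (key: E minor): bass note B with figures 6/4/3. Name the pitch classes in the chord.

A third above B in this key is D.
A fourth above B in this key is E.
A sixth above B in this key is G.
Together with the bass B, this spells E minor seventh in second inversion.

B, D, E, G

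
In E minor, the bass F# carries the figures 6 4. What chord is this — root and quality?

B minor

The figures 6 4 indicate a triad in second inversion.
In second inversion the root lies a fourth above the bass: a fourth above F# in E minor is B.
The chord tones are F#, B, D, giving B minor.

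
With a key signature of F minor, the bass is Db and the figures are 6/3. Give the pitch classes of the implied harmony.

Db, F, Bb

A third above Db in this key is F.
A sixth above Db in this key is Bb.
Together with the bass Db, this spells Bb minor in first inversion.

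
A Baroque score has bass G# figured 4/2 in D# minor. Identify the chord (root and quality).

A# minor seventh

The figures 4/2 indicate a seventh chord in third inversion.
In third inversion the root lies a second above the bass: a second above G# in D# minor is A#.
The chord tones are G#, A#, C#, E#, giving A# minor seventh.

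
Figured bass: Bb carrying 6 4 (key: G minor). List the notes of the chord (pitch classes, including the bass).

Bb, Eb, G

A fourth above Bb in this key is Eb.
A sixth above Bb in this key is G.
Together with the bass Bb, this spells Eb major in second inversion.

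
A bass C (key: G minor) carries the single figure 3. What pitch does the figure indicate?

Eb

Counting 2 letter steps above C lands on E; in G minor, that letter is Eb.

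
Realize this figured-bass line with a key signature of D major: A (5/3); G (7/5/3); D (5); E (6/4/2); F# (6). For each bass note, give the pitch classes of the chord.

A (5/3): A, C#, E.
G (7/5/3): G, B, D, F#.
D (5/3): D, F#, A.
E (6/4/2): E, F#, A, C#.
F# (6/3): F#, A, D.

A, C#, E | G, B, D, F# | D, F#, A | E, F#, A, C# | F#, A, D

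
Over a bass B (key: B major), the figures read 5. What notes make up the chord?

The written figures 5 are shorthand for 5/3: the 3 is implied.
A third above B in this key is D#.
A fifth above B in this key is F#.
Together with the bass B, this spells B major in root position.

B, D#, F#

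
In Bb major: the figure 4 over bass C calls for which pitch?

F

Counting 3 letter steps above C lands on F; in Bb major, that letter is F.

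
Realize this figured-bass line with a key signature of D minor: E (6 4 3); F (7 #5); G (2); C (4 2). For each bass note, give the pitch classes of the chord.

E (6/4/3): E, G, A, C.
F (7/#5/3): F, A, C#, E.
G (6/4/2): G, A, C, E.
C (6/4/2): C, D, F, A.

E, G, A, C | F, A, C#, E | G, A, C, E | C, D, F, A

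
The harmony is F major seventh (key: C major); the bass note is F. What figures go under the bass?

7

F is the root of F major seventh, so the chord is in root position.
A seventh chord in root position is figured 7/5/3, conventionally abbreviated 7.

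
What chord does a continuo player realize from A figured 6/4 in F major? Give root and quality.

The figures 6/4 indicate a triad in second inversion.
In second inversion the root lies a fourth above the bass: a fourth above A in F major is D.
The chord tones are A, D, F, giving D minor.

D minor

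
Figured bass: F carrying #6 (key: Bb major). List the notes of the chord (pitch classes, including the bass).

The written figures #6 are shorthand for 6/3: the 3 is implied.
A third above F in this key is A.
A sixth above F in this key is D, raised to D# by the sharp.

F, A, D#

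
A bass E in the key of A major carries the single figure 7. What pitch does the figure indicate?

Counting 6 letter steps above E lands on D; in A major, that letter is D.

D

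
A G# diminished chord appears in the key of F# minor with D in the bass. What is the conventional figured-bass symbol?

6/4

D is the fifth of G# diminished, so the chord is in second inversion.
A triad in second inversion is figured 6/4, conventionally abbreviated 6/4.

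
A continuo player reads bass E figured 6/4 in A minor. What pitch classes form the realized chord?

A fourth above E in this key is A.
A sixth above E in this key is C.
Together with the bass E, this spells A minor in second inversion.

E, A, C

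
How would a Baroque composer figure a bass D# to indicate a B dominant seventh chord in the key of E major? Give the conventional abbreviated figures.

6/5

D# is the third of B dominant seventh, so the chord is in first inversion.
A seventh chord in first inversion is figured 6/5/3, conventionally abbreviated 6/5.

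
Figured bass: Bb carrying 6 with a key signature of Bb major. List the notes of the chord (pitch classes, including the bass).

Bb, D, G

The written figures 6 are shorthand for 6/3: the 3 is implied.
A third above Bb in this key is D.
A sixth above Bb in this key is G.
Together with the bass Bb, this spells G minor in first inversion.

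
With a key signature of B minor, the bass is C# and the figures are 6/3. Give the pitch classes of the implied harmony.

A third above C# in this key is E.
A sixth above C# in this key is A.
Together with the bass C#, this spells A major in first inversion.

C#, E, A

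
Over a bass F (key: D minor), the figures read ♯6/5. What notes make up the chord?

F, A, C, D#

The written figures ♯6/5 are shorthand for 6/5/3: the 3 is implied.
A third above F in this key is A.
A fifth above F in this key is C.
A sixth above F in this key is D, raised to D# by the sharp.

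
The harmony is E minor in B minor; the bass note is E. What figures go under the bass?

no figures

E is the root of E minor, so the chord is in root position.
A triad in root position is figured 5/3, conventionally abbreviated (no figures — root-position triad).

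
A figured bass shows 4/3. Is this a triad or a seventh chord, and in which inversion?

4/3 is shorthand for 6/4/3.
Intervals of 6/4/3 above the bass form a seventh chord; the bass is the fifth, so this is second inversion.

seventh chord, second inversion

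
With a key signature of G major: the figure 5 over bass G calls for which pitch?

Counting 4 letter steps above G lands on D; in G major, that letter is D.

D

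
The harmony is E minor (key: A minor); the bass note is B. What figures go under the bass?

B is the fifth of E minor, so the chord is in second inversion.
A triad in second inversion is figured 6/4, conventionally abbreviated 6/4.

6/4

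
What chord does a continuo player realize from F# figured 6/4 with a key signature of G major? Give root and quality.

The figures 6/4 indicate a triad in second inversion.
In second inversion the root lies a fourth above the bass: a fourth above F# in G major is B.
The chord tones are F#, B, D, giving B minor.

B minor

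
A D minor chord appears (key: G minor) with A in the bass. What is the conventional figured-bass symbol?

A is the fifth of D minor, so the chord is in second inversion.
A triad in second inversion is figured 6/4, conventionally abbreviated 6/4.

6/4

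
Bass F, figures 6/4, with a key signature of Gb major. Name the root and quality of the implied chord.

The figures 6/4 indicate a triad in second inversion.
In second inversion the root lies a fourth above the bass: a fourth above F in Gb major is Bb.
The chord tones are F, Bb, Db, giving Bb minor.

Bb minor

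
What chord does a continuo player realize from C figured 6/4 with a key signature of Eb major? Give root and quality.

The figures 6/4 indicate a triad in second inversion.
In second inversion the root lies a fourth above the bass: a fourth above C in Eb major is F.
The chord tones are C, F, Ab, giving F minor.

F minor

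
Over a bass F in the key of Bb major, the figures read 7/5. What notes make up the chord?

The written figures 7/5 are shorthand for 7/5/3: the 3 is implied.
A third above F in this key is A.
A fifth above F in this key is C.
A seventh above F in this key is Eb.
Together with the bass F, this spells F dominant seventh in root position.

F, A, C, Eb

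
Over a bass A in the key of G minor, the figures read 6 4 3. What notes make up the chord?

A, C, D, F

A third above A in this key is C.
A fourth above A in this key is D.
A sixth above A in this key is F.
Together with the bass A, this spells D minor seventh in second inversion.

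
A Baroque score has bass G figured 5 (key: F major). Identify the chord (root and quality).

G minor

The figures 5 indicate a triad in root position.
In root position the bass is the root, so the root is G.
The chord tones are G, Bb, D, giving G minor.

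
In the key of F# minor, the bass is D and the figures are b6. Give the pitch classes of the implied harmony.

The written figures b6 are shorthand for 6/3: the 3 is implied.
A third above D in this key is F#.
A sixth above D in this key is B, lowered to Bb by the flat.
Together with the bass D, this spells Bb augmented in first inversion.

D, F#, Bb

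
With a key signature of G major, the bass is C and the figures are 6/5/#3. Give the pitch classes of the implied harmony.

C, E#, G, A

A third above C in this key is E, raised to E# by the sharp.
A fifth above C in this key is G.
A sixth above C in this key is A.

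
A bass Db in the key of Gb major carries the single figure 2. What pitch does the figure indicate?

Eb

Counting 1 letter step above Db lands on E; in Gb major, that letter is Eb.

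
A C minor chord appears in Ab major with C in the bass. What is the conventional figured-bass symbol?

C is the root of C minor, so the chord is in root position.
A triad in root position is figured 5/3, conventionally abbreviated (no figures — root-position triad).

no figures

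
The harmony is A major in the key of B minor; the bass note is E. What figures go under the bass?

6/4

E is the fifth of A major, so the chord is in second inversion.
A triad in second inversion is figured 6/4, conventionally abbreviated 6/4.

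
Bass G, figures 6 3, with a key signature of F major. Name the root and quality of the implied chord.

The figures 6 3 indicate a triad in first inversion.
In first inversion the root lies a sixth above the bass: a sixth above G in F major is E.
The chord tones are G, Bb, E, giving E diminished.

E diminished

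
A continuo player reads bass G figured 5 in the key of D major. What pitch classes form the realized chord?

G, B, D

The written figures 5 are shorthand for 5/3: the 3 is implied.
A third above G in this key is B.
A fifth above G in this key is D.
Together with the bass G, this spells G major in root position.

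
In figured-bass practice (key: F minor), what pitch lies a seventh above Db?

C

Counting 6 letter steps above Db lands on C; in F minor, that letter is C.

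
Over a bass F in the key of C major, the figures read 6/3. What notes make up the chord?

F, A, D

A third above F in this key is A.
A sixth above F in this key is D.
Together with the bass F, this spells D minor in first inversion.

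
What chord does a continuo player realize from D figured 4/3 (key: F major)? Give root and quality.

G minor seventh

The figures 4/3 indicate a seventh chord in second inversion.
In second inversion the root lies a fourth above the bass: a fourth above D in F major is G.
The chord tones are D, F, G, Bb, giving G minor seventh.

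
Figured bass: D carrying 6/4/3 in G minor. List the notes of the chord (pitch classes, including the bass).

D, F, G, Bb

A third above D in this key is F.
A fourth above D in this key is G.
A sixth above D in this key is Bb.
Together with the bass D, this spells G minor seventh in second inversion.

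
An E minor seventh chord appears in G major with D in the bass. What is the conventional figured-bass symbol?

4/2

D is the seventh of E minor seventh, so the chord is in third inversion.
A seventh chord in third inversion is figured 6/4/2, conventionally abbreviated 4/2.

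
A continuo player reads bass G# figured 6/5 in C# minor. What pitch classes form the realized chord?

The written figures 6/5 are shorthand for 6/5/3: the 3 is implied.
A third above G# in this key is B.
A fifth above G# in this key is D#.
A sixth above G# in this key is E.
Together with the bass G#, this spells E major seventh in first inversion.

G#, B, D#, E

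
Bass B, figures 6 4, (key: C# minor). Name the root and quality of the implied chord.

E major

The figures 6 4 indicate a triad in second inversion.
In second inversion the root lies a fourth above the bass: a fourth above B in C# minor is E.
The chord tones are B, E, G#, giving E major.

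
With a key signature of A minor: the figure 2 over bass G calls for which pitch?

A

Counting 1 letter step above G lands on A; in A minor, that letter is A.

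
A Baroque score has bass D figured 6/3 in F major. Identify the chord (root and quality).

Bb major

The figures 6/3 indicate a triad in first inversion.
In first inversion the root lies a sixth above the bass: a sixth above D in F major is Bb.
The chord tones are D, F, Bb, giving Bb major.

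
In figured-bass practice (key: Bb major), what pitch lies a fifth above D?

Counting 4 letter steps above D lands on A; in Bb major, that letter is A.

A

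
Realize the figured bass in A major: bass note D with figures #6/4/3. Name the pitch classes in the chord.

D, F#, G#, B#

A third above D in this key is F#.
A fourth above D in this key is G#.
A sixth above D in this key is B, raised to B# by the sharp.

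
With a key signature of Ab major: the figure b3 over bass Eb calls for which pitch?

Counting 2 letter steps above Eb lands on G; in Ab major, that letter is G.
The b3 figure lowers it a semitone, giving Gb.

Gb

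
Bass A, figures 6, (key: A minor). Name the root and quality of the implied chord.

F major

The figures 6 indicate a triad in first inversion.
In first inversion the root lies a sixth above the bass: a sixth above A in A minor is F.
The chord tones are A, C, F, giving F major.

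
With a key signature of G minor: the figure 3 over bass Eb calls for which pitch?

Counting 2 letter steps above Eb lands on G; in G minor, that letter is G.

G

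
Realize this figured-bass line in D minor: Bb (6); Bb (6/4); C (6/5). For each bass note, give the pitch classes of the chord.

Bb (6/3): Bb, D, G.
Bb (6/4): Bb, E, G.
C (6/5/3): C, E, G, A.

Bb, D, G | Bb, E, G | C, E, G, A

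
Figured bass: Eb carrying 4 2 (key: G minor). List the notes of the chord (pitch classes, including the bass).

Eb, F, A, C

The written figures 4 2 are shorthand for 6/4/2: the 6 is implied.
A second above Eb in this key is F.
A fourth above Eb in this key is A.
A sixth above Eb in this key is C.
Together with the bass Eb, this spells F dominant seventh in third inversion.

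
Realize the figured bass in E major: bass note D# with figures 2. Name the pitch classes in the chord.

D#, E, G#, B

The written figures 2 are shorthand for 6/4/2: the 6/4 are implied.
A second above D# in this key is E.
A fourth above D# in this key is G#.
A sixth above D# in this key is B.
Together with the bass D#, this spells E major seventh in third inversion.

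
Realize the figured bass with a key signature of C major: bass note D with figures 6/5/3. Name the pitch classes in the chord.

D, F, A, B

A third above D in this key is F.
A fifth above D in this key is A.
A sixth above D in this key is B.
Together with the bass D, this spells B half-diminished seventh in first inversion.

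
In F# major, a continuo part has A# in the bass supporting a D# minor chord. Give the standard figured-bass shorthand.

6/4

A# is the fifth of D# minor, so the chord is in second inversion.
A triad in second inversion is figured 6/4, conventionally abbreviated 6/4.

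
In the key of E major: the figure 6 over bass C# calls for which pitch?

A

Counting 5 letter steps above C# lands on A; in E major, that letter is A.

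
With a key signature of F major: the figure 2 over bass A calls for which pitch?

Bb

Counting 1 letter step above A lands on B; in F major, that letter is Bb.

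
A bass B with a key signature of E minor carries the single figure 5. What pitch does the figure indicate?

Counting 4 letter steps above B lands on F; in E minor, that letter is F#.

F#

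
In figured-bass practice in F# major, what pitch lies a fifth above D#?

Counting 4 letter steps above D# lands on A; in F# major, that letter is A#.

A#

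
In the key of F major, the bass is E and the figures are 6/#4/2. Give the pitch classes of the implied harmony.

E, F, A#, C

A second above E in this key is F.
A fourth above E in this key is A, raised to A# by the sharp.
A sixth above E in this key is C.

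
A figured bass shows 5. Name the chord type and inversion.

5 is shorthand for 5/3.
Intervals of 5/3 above the bass form a triad; the bass is the root, so this is root position.

triad, root position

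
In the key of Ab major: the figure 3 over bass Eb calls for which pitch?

Counting 2 letter steps above Eb lands on G; in Ab major, that letter is G.

G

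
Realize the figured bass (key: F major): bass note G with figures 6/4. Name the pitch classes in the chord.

A fourth above G in this key is C.
A sixth above G in this key is E.
Together with the bass G, this spells C major in second inversion.

G, C, E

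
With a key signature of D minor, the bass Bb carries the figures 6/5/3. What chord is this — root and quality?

The figures 6/5/3 indicate a seventh chord in first inversion.
In first inversion the root lies a sixth above the bass: a sixth above Bb in D minor is G.
The chord tones are Bb, D, F, G, giving G minor seventh.

G minor seventh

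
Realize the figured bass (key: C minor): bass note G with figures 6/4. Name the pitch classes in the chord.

A fourth above G in this key is C.
A sixth above G in this key is Eb.
Together with the bass G, this spells C minor in second inversion.

G, C, Eb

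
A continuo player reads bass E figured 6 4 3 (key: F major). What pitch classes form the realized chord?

A third above E in this key is G.
A fourth above E in this key is A.
A sixth above E in this key is C.
Together with the bass E, this spells A minor seventh in second inversion.

E, G, A, C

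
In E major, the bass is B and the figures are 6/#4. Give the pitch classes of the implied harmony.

A fourth above B in this key is E, raised to E# by the sharp.
A sixth above B in this key is G#.
Together with the bass B, this spells E# diminished in second inversion.

B, E#, G#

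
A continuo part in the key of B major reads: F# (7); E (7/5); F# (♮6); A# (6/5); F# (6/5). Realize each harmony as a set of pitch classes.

F#, A#, C#, E | E, G#, B, D# | F#, A#, D | A#, C#, E, F# | F#, A#, C#, D#

F# (7/5/3): F#, A#, C#, E.
E (7/5/3): E, G#, B, D#.
F# (♮6/3): F#, A#, D.
A# (6/5/3): A#, C#, E, F#.
F# (6/5/3): F#, A#, C#, D#.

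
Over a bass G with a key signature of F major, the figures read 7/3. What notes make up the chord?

The written figures 7/3 are shorthand for 7/5/3: the 5 is implied.
A third above G in this key is Bb.
A fifth above G in this key is D.
A seventh above G in this key is F.
Together with the bass G, this spells G minor seventh in root position.

G, Bb, D, F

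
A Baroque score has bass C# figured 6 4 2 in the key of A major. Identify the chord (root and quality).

D major seventh

The figures 6 4 2 indicate a seventh chord in third inversion.
In third inversion the root lies a second above the bass: a second above C# in A major is D.
The chord tones are C#, D, F#, A, giving D major seventh.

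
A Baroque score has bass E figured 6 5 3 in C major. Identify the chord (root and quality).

C major seventh

The figures 6 5 3 indicate a seventh chord in first inversion.
In first inversion the root lies a sixth above the bass: a sixth above E in C major is C.
The chord tones are E, G, B, C, giving C major seventh.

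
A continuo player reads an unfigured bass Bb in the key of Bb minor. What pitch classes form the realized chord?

Bb, Db, F

An unfigured bass implies 5/3.
A third above Bb in this key is Db.
A fifth above Bb in this key is F.
Together with the bass Bb, this spells Bb minor in root position.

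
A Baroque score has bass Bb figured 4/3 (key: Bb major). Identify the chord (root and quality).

The figures 4/3 indicate a seventh chord in second inversion.
In second inversion the root lies a fourth above the bass: a fourth above Bb in Bb major is Eb.
The chord tones are Bb, D, Eb, G, giving Eb major seventh.

Eb major seventh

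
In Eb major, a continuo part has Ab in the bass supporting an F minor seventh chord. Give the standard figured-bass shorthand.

Ab is the third of F minor seventh, so the chord is in first inversion.
A seventh chord in first inversion is figured 6/5/3, conventionally abbreviated 6/5.

6/5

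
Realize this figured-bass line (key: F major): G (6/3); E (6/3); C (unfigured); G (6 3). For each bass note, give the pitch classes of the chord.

G, Bb, E | E, G, C | C, E, G | G, Bb, E

G (6/3): G, Bb, E.
E (6/3): E, G, C.
C (5/3): C, E, G.
G (6/3): G, Bb, E.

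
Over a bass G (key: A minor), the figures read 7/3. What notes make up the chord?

The written figures 7/3 are shorthand for 7/5/3: the 5 is implied.
A third above G in this key is B.
A fifth above G in this key is D.
A seventh above G in this key is F.
Together with the bass G, this spells G dominant seventh in root position.

G, B, D, F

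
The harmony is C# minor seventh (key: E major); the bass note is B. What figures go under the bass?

4/2

B is the seventh of C# minor seventh, so the chord is in third inversion.
A seventh chord in third inversion is figured 6/4/2, conventionally abbreviated 4/2.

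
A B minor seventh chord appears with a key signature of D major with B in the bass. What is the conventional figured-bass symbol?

7

B is the root of B minor seventh, so the chord is in root position.
A seventh chord in root position is figured 7/5/3, conventionally abbreviated 7.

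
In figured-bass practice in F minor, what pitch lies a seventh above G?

F

Counting 6 letter steps above G lands on F; in F minor, that letter is F.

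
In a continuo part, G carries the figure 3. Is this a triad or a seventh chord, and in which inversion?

triad, root position

3 is shorthand for 5/3.
Intervals of 5/3 above the bass form a triad; the bass is the root, so this is root position.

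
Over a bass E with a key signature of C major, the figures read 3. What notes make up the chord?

The written figures 3 are shorthand for 5/3: the 5 is implied.
A third above E in this key is G.
A fifth above E in this key is B.
Together with the bass E, this spells E minor in root position.

E, G, B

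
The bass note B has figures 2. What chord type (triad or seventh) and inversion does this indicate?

2 is shorthand for 6/4/2.
Intervals of 6/4/2 above the bass form a seventh chord; the bass is the seventh, so this is third inversion.

seventh chord, third inversion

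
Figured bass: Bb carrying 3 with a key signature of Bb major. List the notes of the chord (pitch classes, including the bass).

The written figures 3 are shorthand for 5/3: the 5 is implied.
A third above Bb in this key is D.
A fifth above Bb in this key is F.
Together with the bass Bb, this spells Bb major in root position.

Bb, D, F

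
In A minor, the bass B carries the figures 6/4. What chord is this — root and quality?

E minor

The figures 6/4 indicate a triad in second inversion.
In second inversion the root lies a fourth above the bass: a fourth above B in A minor is E.
The chord tones are B, E, G, giving E minor.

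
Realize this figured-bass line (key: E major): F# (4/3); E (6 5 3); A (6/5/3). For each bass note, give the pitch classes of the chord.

F# (6/4/3): F#, A, B, D#.
E (6/5/3): E, G#, B, C#.
A (6/5/3): A, C#, E, F#.

F#, A, B, D# | E, G#, B, C# | A, C#, E, F#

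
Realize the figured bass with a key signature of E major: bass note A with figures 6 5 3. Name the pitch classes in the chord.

A third above A in this key is C#.
A fifth above A in this key is E.
A sixth above A in this key is F#.
Together with the bass A, this spells F# minor seventh in first inversion.

A, C#, E, F#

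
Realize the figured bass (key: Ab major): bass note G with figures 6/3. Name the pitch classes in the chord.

A third above G in this key is Bb.
A sixth above G in this key is Eb.
Together with the bass G, this spells Eb major in first inversion.

G, Bb, Eb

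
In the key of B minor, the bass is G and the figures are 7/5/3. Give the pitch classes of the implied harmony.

G, B, D, F#

A third above G in this key is B.
A fifth above G in this key is D.
A seventh above G in this key is F#.
Together with the bass G, this spells G major seventh in root position.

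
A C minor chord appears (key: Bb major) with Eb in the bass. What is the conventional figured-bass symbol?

Eb is the third of C minor, so the chord is in first inversion.
A triad in first inversion is figured 6/3, conventionally abbreviated 6.

6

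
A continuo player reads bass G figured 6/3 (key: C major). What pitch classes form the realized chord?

G, B, E

A third above G in this key is B.
A sixth above G in this key is E.
Together with the bass G, this spells E minor in first inversion.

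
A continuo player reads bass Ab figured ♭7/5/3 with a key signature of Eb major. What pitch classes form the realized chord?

Ab, C, Eb, Gb

A third above Ab in this key is C.
A fifth above Ab in this key is Eb.
A seventh above Ab in this key is G, lowered to Gb by the flat.
Together with the bass Ab, this spells Ab dominant seventh in root position.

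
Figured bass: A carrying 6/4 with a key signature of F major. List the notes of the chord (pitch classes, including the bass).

A, D, F

A fourth above A in this key is D.
A sixth above A in this key is F.
Together with the bass A, this spells D minor in second inversion.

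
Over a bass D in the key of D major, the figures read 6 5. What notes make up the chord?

D, F#, A, B

The written figures 6 5 are shorthand for 6/5/3: the 3 is implied.
A third above D in this key is F#.
A fifth above D in this key is A.
A sixth above D in this key is B.
Together with the bass D, this spells B minor seventh in first inversion.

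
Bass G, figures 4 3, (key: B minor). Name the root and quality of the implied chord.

The figures 4 3 indicate a seventh chord in second inversion.
In second inversion the root lies a fourth above the bass: a fourth above G in B minor is C#.
The chord tones are G, B, C#, E, giving C# half-diminished seventh.

C# half-diminished seventh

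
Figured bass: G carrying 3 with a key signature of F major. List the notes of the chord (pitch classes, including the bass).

The written figures 3 are shorthand for 5/3: the 5 is implied.
A third above G in this key is Bb.
A fifth above G in this key is D.
Together with the bass G, this spells G minor in root position.

G, Bb, D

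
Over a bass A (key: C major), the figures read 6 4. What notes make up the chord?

A, D, F

A fourth above A in this key is D.
A sixth above A in this key is F.
Together with the bass A, this spells D minor in second inversion.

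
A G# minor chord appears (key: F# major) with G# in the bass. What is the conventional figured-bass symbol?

G# is the root of G# minor, so the chord is in root position.
A triad in root position is figured 5/3, conventionally abbreviated (no figures — root-position triad).

no figures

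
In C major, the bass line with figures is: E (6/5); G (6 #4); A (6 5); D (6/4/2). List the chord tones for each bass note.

E, G, B, C | G, C#, E | A, C, E, F | D, E, G, B

E (6/5/3): E, G, B, C.
G (6/#4): G, C#, E.
A (6/5/3): A, C, E, F.
D (6/4/2): D, E, G, B.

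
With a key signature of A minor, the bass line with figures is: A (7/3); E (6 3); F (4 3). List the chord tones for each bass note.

A (7/5/3): A, C, E, G.
E (6/3): E, G, C.
F (6/4/3): F, A, B, D.

A, C, E, G | E, G, C | F, A, B, D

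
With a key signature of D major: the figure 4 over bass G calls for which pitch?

C#

Counting 3 letter steps above G lands on C; in D major, that letter is C#.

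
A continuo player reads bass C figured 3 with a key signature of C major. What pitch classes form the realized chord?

The written figures 3 are shorthand for 5/3: the 5 is implied.
A third above C in this key is E.
A fifth above C in this key is G.
Together with the bass C, this spells C major in root position.

C, E, G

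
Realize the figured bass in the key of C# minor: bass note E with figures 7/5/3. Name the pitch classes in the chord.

A third above E in this key is G#.
A fifth above E in this key is B.
A seventh above E in this key is D#.
Together with the bass E, this spells E major seventh in root position.

E, G#, B, D#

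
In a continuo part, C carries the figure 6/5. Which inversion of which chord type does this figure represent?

6/5 is shorthand for 6/5/3.
Intervals of 6/5/3 above the bass form a seventh chord; the bass is the third, so this is first inversion.

seventh chord, first inversion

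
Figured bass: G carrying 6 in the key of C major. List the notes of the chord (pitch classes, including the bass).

The written figures 6 are shorthand for 6/3: the 3 is implied.
A third above G in this key is B.
A sixth above G in this key is E.
Together with the bass G, this spells E minor in first inversion.

G, B, E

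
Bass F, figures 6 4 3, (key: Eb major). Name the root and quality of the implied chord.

Bb dominant seventh

The figures 6 4 3 indicate a seventh chord in second inversion.
In second inversion the root lies a fourth above the bass: a fourth above F in Eb major is Bb.
The chord tones are F, Ab, Bb, D, giving Bb dominant seventh.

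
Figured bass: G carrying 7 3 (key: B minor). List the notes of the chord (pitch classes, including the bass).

The written figures 7 3 are shorthand for 7/5/3: the 5 is implied.
A third above G in this key is B.
A fifth above G in this key is D.
A seventh above G in this key is F#.
Together with the bass G, this spells G major seventh in root position.

G, B, D, F#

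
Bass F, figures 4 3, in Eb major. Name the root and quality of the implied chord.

Bb dominant seventh

The figures 4 3 indicate a seventh chord in second inversion.
In second inversion the root lies a fourth above the bass: a fourth above F in Eb major is Bb.
The chord tones are F, Ab, Bb, D, giving Bb dominant seventh.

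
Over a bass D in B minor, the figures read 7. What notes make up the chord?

The written figures 7 are shorthand for 7/5/3: the 5/3 are implied.
A third above D in this key is F#.
A fifth above D in this key is A.
A seventh above D in this key is C#.
Together with the bass D, this spells D major seventh in root position.

D, F#, A, C#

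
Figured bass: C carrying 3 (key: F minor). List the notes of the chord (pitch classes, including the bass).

C, Eb, G

The written figures 3 are shorthand for 5/3: the 5 is implied.
A third above C in this key is Eb.
A fifth above C in this key is G.
Together with the bass C, this spells C minor in root position.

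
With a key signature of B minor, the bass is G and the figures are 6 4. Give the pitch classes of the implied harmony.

G, C#, E

A fourth above G in this key is C#.
A sixth above G in this key is E.
Together with the bass G, this spells C# diminished in second inversion.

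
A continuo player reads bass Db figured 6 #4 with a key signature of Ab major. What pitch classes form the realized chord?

Db, G#, Bb

A fourth above Db in this key is G, raised to G# by the sharp.
A sixth above Db in this key is Bb.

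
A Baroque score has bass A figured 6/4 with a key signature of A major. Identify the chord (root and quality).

D major

The figures 6/4 indicate a triad in second inversion.
In second inversion the root lies a fourth above the bass: a fourth above A in A major is D.
The chord tones are A, D, F#, giving D major.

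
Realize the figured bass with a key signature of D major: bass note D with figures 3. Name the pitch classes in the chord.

D, F#, A

The written figures 3 are shorthand for 5/3: the 5 is implied.
A third above D in this key is F#.
A fifth above D in this key is A.
Together with the bass D, this spells D major in root position.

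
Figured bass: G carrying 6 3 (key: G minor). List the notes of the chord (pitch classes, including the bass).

A third above G in this key is Bb.
A sixth above G in this key is Eb.
Together with the bass G, this spells Eb major in first inversion.

G, Bb, Eb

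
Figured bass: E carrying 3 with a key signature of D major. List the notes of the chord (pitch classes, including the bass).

The written figures 3 are shorthand for 5/3: the 5 is implied.
A third above E in this key is G.
A fifth above E in this key is B.
Together with the bass E, this spells E minor in root position.

E, G, B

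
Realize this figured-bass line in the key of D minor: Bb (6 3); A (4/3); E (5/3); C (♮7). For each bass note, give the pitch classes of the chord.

Bb (6/3): Bb, D, G.
A (6/4/3): A, C, D, F.
E (5/3): E, G, Bb.
C (♮7/5/3): C, E, G, B.

Bb, D, G | A, C, D, F | E, G, Bb | C, E, G, B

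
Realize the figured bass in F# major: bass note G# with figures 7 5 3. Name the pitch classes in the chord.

A third above G# in this key is B.
A fifth above G# in this key is D#.
A seventh above G# in this key is F#.
Together with the bass G#, this spells G# minor seventh in root position.

G#, B, D#, F#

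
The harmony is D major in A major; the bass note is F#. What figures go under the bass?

F# is the third of D major, so the chord is in first inversion.
A triad in first inversion is figured 6/3, conventionally abbreviated 6.

6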